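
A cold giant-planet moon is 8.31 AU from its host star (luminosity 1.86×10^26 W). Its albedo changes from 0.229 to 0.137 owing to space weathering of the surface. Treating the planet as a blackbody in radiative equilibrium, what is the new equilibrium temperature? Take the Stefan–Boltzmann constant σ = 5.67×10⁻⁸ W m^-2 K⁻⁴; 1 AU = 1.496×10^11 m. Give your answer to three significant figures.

77.7 K

d = 8.31 × 1.496×10^11 m = 1.243×10^12 m.
Spreading L over a sphere of radius d: S = 1.86×10^26/(4π·1.24×10^12²) = 9.577 W m^-2.
T₂ = [S(1−α₂)/(4σ)]^(1/4) = [9.577·0.863/(4σ)]^(1/4) = 77.70 K.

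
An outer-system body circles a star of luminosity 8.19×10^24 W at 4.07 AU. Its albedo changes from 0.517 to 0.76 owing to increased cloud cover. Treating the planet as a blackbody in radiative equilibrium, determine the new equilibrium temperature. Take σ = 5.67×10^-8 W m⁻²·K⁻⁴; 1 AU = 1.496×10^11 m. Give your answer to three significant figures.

Orbital distance: d = 4.07 AU = 6.089×10^11 m.
Spreading L over a sphere of radius d: S = 8.19×10^24/(4π·6.09×10^11²) = 1.758 W m⁻².
New equilibrium: T₂ = [(1−0.76)·1.758/(4σ)]^(1/4) = 36.93 K.

36.9 kelvin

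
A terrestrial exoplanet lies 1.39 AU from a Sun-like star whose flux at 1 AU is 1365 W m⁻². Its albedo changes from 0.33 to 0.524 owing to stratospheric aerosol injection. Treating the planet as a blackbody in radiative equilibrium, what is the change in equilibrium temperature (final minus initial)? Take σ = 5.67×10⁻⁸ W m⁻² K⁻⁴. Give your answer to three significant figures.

-17.5 K

By the inverse-square law, S = 1365/1.39² = 706.5 W m⁻².
Before: T₁ = [706.5·0.67/(4σ)]^(1/4) = 213.7 K.
With α = 0.524, T₂ = 196.2 K.
ΔT = T₂ − T₁ = -17.51 K.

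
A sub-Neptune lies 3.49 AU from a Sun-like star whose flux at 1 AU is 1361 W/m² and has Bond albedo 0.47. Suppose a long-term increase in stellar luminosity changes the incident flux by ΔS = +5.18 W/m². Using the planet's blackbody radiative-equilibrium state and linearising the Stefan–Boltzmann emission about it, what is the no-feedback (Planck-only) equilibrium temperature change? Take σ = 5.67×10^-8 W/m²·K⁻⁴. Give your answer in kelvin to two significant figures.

By the inverse-square law, S = 1361/3.49² = 111.7 W/m².
Reference equilibrium: T_e = [S(1−α)/(4σ)]^(1/4) = 127.1 K.
TOA radiative forcing: ΔF = (1−α)ΔS/4 = 0.53·(+5.18)/4 = 0.6864 W/m².
Linearising σT⁴ gives d(σT⁴)/dT = 4σT_e³ = 0.4659 W/m² per K.
So ΔT₀ = 0.6864/0.4659 = 1.47 K.

1.5 kelvin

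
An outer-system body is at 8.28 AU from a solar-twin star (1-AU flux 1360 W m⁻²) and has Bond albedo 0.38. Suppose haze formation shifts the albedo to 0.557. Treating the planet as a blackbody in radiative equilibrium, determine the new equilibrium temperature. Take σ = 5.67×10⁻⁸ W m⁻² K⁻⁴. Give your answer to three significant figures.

78.9 K

By the inverse-square law, S = 1360/8.28² = 19.84 W m⁻².
With the new albedo, S(1−α₂)/4 = 2.197 W m⁻², so T₂ = 78.90 K.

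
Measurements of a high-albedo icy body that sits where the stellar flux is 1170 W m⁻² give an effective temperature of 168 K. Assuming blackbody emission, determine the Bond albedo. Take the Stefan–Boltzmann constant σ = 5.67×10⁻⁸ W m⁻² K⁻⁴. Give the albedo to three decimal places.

0.846

Rearranging the radiative balance, α = 1 − 4σT⁴/S.
σT⁴ = 45.17 W m⁻², so 4σT⁴ = 180.7 W m⁻².
Hence α = 1 − 180.7/1170 = 0.8456.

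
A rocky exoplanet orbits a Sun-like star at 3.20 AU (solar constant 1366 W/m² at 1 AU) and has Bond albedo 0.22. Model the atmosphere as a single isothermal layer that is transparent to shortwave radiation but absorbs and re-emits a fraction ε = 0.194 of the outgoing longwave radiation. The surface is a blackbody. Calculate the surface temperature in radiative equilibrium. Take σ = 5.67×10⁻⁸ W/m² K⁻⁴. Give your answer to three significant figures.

By the inverse-square law, S = 1366/3.20² = 133.4 W/m².
Effective emission temperature (TOA balance): σT_e⁴ = S(1−α)/4 = 26.01 W/m² → T_e = 146.4 K.
Surface balance with a leaky layer gives σT_s⁴ = σT_e⁴·2/(2−ε), so T_s = T_e·[2/(2−0.194)]^(1/4) = 150.1 K.

150 K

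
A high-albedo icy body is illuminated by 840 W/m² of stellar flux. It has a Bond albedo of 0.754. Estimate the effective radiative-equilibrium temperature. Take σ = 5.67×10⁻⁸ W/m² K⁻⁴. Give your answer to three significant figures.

174 K

Averaging over the sphere, the absorbed flux is S(1−α)/4 = 51.66 W/m².
In equilibrium σT⁴ equals this, so T = 173.7 K.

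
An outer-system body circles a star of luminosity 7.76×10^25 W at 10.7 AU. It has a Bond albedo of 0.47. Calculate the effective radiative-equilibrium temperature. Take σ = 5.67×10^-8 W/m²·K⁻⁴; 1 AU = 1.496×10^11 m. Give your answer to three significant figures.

48.7 K

Orbital distance: d = 10.7 AU = 1.601×10^12 m.
S = L/(4πd²) = 2.410 W/m².
Averaging over the sphere, the absorbed flux is S(1−α)/4 = 0.3193 W/m².
Set σT⁴ = 0.3193 → T = (0.3193/σ)^(1/4) = 48.72 K.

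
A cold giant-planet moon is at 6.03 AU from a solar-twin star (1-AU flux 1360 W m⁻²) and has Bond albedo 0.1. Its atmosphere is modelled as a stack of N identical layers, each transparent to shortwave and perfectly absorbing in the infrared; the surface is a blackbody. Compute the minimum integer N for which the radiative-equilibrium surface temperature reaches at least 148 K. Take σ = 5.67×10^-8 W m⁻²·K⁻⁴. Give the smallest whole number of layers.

Flux at the orbit: S = 1360/(6.03)² = 37.40 W m⁻².
OLR = S(1−α)/4 = 8.416 W m⁻²; the top layer radiates at T_e = 110.4 K.
Need (N+1)T_e⁴ ≥ T_s⁴, i.e. N+1 ≥ (148/110.4)⁴ = 3.233.
The minimum whole number is N = 3.

3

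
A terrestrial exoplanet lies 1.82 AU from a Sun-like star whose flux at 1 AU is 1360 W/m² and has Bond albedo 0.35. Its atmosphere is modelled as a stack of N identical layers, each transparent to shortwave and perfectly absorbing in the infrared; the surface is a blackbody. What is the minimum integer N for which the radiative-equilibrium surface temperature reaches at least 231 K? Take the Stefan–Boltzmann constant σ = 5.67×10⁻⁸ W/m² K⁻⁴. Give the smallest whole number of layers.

Flux at the orbit: S = 1360/(1.82)² = 410.6 W/m².
OLR = S(1−α)/4 = 66.72 W/m²; the top layer radiates at T_e = 185.2 K.
Since T_s⁴ = (N+1)T_e⁴, we need N ≥ (T_s/T_e)⁴ − 1 = 1.420.
Rounding up, N = 2.

2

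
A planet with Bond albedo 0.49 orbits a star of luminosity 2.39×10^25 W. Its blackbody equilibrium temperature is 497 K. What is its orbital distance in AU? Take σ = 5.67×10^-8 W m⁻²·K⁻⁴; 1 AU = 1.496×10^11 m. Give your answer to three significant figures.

0.0560 AU

The flux needed for this T is 4σT⁴/(1−0.49) = 27130 W m⁻².
Then d = [L/(4πS)]^(1/2) = 8.372×10^9 m, i.e. 0.05596 AU.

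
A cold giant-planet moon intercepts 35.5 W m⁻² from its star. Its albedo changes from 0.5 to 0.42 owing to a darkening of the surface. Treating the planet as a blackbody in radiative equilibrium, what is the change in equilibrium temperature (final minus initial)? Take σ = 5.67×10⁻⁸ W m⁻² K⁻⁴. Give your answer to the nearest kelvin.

4 K

Before: T₁ = [35.50·0.5/(4σ)]^(1/4) = 94.06 K.
Final:   T₂ = [S(1−0.42)/(4σ)]^(1/4) = 97.61 K.
Change: 97.61 − 94.06 = 3.556 K.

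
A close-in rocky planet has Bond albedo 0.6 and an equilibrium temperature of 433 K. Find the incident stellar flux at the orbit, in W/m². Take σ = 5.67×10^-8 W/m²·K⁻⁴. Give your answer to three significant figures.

From S(1−α)/4 = σT⁴: S = 4σT⁴/(1−α).
The emitted flux is σT⁴ = 1993 W/m².
So S = 4×1993/(1−0.6) = 19930 W/m².

19900 W/m²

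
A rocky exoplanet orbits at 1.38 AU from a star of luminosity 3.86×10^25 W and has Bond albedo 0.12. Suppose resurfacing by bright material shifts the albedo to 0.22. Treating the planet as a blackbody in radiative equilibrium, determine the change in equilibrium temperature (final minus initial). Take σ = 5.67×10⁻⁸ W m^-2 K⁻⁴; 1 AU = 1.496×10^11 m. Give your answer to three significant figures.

d = 1.38 × 1.496×10^11 m = 2.064×10^11 m.
S = L/(4πd²) = 72.07 W m^-2.
With α = 0.12, T₁ = 129.3 K.
Final:   T₂ = [S(1−0.22)/(4σ)]^(1/4) = 125.5 K.
ΔT = T₂ − T₁ = -3.842 K.

-3.84 K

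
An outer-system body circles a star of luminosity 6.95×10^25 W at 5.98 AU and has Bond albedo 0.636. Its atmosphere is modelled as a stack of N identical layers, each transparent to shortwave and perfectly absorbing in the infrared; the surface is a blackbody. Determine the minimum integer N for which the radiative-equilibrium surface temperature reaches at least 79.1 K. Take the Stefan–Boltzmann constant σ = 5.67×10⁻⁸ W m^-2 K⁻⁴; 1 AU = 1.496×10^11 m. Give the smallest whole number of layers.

Orbital distance: d = 5.98 AU = 8.946×10^11 m.
S = L/(4πd²) = 6.910 W m^-2.
Top-of-atmosphere balance: σT_e⁴ = S(1−α)/4 = 0.6289 W m^-2 → T_e = 57.71 K.
T_s = (N+1)^(1/4)·T_e ≥ 79.1 K requires N+1 ≥ (T_s/T_e)⁴ = (79.1/57.71)⁴ = 3.530.
So N ≥ 2.530; the smallest integer is N = 3.

3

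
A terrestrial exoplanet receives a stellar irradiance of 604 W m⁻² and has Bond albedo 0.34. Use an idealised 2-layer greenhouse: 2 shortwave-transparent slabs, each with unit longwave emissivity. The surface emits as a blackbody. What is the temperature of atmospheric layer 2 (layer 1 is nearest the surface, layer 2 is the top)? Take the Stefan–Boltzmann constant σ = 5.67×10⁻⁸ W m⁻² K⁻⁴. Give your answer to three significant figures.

The effective emission temperature is T_e = [S(1−α)/(4σ)]^¼ = 204.8 K.
In the N-layer model, layer k (counted from the surface) has T_k = (N+1−k)^(1/4)·T_e.
T_2 = (1)^(1/4)·204.8 = 204.8 K.

205 K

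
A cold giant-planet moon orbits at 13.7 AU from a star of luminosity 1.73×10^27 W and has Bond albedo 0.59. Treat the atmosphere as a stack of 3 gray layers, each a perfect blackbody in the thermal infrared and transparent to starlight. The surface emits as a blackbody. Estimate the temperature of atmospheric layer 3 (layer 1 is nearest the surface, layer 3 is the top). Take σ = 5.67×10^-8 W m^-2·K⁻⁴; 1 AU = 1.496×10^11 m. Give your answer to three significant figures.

87.7 K

Orbital distance: d = 13.7 AU = 2.050×10^12 m.
Spreading L over a sphere of radius d: S = 1.73×10^27/(4π·2.05×10^12²) = 32.77 W m^-2.
OLR = S(1−α)/4 = 3.359 W m^-2; the top layer radiates at T_e = 87.73 K.
The net upward flux σT_e⁴ is constant between every pair of levels, so T_k⁴ = (N+1−k)T_e⁴.
With k = 3: T_3 = (3+1−3)^¼·87.73 K = 87.73 K.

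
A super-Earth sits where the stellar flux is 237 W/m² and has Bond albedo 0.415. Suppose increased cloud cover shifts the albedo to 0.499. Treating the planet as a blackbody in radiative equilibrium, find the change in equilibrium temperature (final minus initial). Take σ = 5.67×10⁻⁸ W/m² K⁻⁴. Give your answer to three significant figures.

-5.98 kelvin

Initial: T₁ = [S(1−0.415)/(4σ)]^(1/4) = 157.2 K.
After:  T₂ = [237.0·0.501/(4σ)]^(1/4) = 151.3 K.
Change: 151.3 − 157.2 = -5.977 K.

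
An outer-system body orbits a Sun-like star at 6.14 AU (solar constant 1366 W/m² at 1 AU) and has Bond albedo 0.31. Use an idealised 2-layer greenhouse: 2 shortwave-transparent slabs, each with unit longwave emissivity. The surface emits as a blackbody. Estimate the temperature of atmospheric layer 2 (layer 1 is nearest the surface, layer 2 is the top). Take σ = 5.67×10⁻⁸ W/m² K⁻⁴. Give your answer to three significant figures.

102 kelvin

By the inverse-square law, S = 1366/6.14² = 36.23 W/m².
The effective emission temperature is T_e = [S(1−α)/(4σ)]^¼ = 102.5 K.
Each opaque layer satisfies 2T_j⁴ = T_{j−1}⁴ + T_{j+1}⁴, giving T_k⁴ = (N+1−k)T_e⁴.
T_2 = (1)^(1/4)·102.5 = 102.5 K.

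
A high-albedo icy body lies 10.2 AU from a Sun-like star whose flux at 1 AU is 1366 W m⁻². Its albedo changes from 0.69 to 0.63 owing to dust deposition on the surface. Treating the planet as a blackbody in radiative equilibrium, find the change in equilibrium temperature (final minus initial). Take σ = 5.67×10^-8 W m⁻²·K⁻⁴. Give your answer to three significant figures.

Flux at the orbit: S = 1366/(10.2)² = 13.13 W m⁻².
With α = 0.69, T₁ = 65.09 K.
With α = 0.63, T₂ = 68.03 K.
ΔT = T₂ − T₁ = 2.944 K.

2.94 K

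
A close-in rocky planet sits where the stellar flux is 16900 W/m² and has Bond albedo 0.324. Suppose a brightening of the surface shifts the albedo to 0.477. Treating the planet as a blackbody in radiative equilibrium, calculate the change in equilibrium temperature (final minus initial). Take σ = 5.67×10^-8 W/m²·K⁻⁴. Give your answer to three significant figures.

With α = 0.324, T₁ = 473.7 K.
Final:   T₂ = [S(1−0.477)/(4σ)]^(1/4) = 444.3 K.
ΔT = T₂ − T₁ = -29.44 K.

-29.4 kelvin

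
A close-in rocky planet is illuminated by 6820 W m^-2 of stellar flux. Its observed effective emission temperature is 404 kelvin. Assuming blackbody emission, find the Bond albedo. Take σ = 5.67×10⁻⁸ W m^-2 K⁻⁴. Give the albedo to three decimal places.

Rearranging the radiative balance, α = 1 − 4σT⁴/S.
σT⁴ = 1510 W m^-2, so 4σT⁴ = 6042 W m^-2.
1−α = 6042/6820 = 0.8859, so α = 0.1141.

0.114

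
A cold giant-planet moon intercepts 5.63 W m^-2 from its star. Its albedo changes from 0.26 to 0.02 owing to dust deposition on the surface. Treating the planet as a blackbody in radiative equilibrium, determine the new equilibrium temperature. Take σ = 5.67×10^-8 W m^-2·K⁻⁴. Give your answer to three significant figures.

T₂ = [S(1−α₂)/(4σ)]^(1/4) = [5.630·0.98/(4σ)]^(1/4) = 70.23 K.

70.2 kelvin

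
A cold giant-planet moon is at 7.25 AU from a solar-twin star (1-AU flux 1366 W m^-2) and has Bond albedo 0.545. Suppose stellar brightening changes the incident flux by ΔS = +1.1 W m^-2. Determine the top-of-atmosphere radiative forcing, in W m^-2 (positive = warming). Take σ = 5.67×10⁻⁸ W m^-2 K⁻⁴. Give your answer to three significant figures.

By the inverse-square law, S = 1366/7.25² = 25.99 W m^-2.
TOA radiative forcing: ΔF = (1−α)ΔS/4 = 0.455·(+1.1)/4 = 0.1251 W m^-2.

0.125 W m^-2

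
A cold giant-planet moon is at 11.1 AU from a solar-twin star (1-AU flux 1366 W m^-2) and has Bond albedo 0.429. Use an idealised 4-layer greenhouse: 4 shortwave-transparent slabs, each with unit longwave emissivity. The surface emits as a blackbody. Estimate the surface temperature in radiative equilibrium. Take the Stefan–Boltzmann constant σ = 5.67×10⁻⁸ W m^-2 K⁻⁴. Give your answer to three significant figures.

109 kelvin

Irradiance scales as 1/d², so S = 1366 W m^-2 × (1/11.1)² = 11.09 W m^-2.
Top-of-atmosphere balance: σT_e⁴ = S(1−α)/4 = 1.583 W m^-2 → T_e = 72.69 K.
For an N-layer opaque stack, T_s⁴ = (N+1)T_e⁴, hence T_s = (5)^(1/4)×72.69 K = 108.7 K.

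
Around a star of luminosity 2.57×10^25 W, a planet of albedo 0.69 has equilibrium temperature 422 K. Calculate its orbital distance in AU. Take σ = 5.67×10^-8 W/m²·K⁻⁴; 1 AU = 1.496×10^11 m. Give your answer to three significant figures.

0.0628 AU

The flux needed for this T is 4σT⁴/(1−0.69) = 23200 W/m².
Then d = [L/(4πS)]^(1/2) = 9.388×10^9 m, i.e. 0.06276 AU.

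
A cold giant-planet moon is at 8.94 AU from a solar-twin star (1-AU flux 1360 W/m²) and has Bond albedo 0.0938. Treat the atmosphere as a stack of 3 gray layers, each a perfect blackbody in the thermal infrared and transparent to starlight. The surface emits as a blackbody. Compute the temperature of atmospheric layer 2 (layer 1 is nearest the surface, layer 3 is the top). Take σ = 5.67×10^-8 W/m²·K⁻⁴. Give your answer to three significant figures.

Flux at the orbit: S = 1360/(8.94)² = 17.02 W/m².
The effective emission temperature is T_e = [S(1−α)/(4σ)]^¼ = 90.81 K.
The net upward flux σT_e⁴ is constant between every pair of levels, so T_k⁴ = (N+1−k)T_e⁴.
With k = 2: T_2 = (3+1−2)^¼·90.81 K = 108.0 K.

108 K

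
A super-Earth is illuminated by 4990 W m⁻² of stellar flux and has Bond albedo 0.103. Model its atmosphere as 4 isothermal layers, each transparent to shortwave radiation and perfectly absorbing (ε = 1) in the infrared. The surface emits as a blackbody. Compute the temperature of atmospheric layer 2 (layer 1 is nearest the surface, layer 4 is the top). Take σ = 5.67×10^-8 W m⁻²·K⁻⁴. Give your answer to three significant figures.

493 kelvin

OLR = S(1−α)/4 = 1119 W m⁻²; the top layer radiates at T_e = 374.8 K.
Each opaque layer satisfies 2T_j⁴ = T_{j−1}⁴ + T_{j+1}⁴, giving T_k⁴ = (N+1−k)T_e⁴.
T_2 = (3)^(1/4)·374.8 = 493.3 K.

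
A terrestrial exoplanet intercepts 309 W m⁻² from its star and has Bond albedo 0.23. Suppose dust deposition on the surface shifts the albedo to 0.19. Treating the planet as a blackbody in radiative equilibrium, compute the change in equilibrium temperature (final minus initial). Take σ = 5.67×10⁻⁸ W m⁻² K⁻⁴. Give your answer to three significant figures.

2.29 K

Before: T₁ = [309.0·0.77/(4σ)]^(1/4) = 180.0 K.
With α = 0.19, T₂ = 182.3 K.
Change: 182.3 − 180.0 = 2.293 K.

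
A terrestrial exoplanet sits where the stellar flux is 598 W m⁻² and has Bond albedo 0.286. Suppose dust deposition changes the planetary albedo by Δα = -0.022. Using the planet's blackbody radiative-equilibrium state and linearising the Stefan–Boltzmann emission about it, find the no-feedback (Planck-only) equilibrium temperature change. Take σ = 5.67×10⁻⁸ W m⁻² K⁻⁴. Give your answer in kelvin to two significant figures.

The baseline emission temperature is T_e = 208.3 K.
The change in absorbed flux is Δ[S(1−α)/4] = −SΔα/4 = 3.289 W m⁻².
Linearising σT⁴ gives d(σT⁴)/dT = 4σT_e³ = 2.050 W m⁻² per K.
ΔT₀ = ΔF/λ_P = 3.289/2.050 = 1.60 K.

1.6 K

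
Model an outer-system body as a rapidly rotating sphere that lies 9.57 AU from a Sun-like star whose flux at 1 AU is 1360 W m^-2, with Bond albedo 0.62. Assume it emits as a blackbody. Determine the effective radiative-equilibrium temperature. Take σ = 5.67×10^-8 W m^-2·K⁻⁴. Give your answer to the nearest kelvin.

Flux at the orbit: S = 1360/(9.57)² = 14.85 W m^-2.
Averaging over the sphere, the absorbed flux is S(1−α)/4 = 1.411 W m^-2.
In equilibrium σT⁴ equals this, so T = 70.63 K.

71 kelvin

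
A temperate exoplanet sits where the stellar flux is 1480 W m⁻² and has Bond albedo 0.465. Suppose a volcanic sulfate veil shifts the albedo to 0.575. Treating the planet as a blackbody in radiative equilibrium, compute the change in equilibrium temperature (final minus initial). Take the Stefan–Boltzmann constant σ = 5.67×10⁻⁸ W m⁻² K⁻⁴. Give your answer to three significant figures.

-13.6 K

Before: T₁ = [1480·0.535/(4σ)]^(1/4) = 243.1 K.
After:  T₂ = [1480·0.425/(4σ)]^(1/4) = 229.5 K.
Change: 229.5 − 243.1 = -13.59 K.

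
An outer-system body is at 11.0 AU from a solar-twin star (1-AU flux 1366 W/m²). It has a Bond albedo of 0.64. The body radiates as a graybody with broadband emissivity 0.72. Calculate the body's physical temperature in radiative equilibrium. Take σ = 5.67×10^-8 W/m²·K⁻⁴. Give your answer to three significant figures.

Flux at the orbit: S = 1366/(11.0)² = 11.29 W/m².
The planet absorbs (1−α)S over its disc πR² and re-emits over 4πR², so the mean absorbed flux is (1−0.64)·11.29/4 = 1.016 W/m².
Equating to εσT⁴ with ε = 0.72: T = (1.016/0.72σ)^(1/4) = 70.63 K.

70.6 K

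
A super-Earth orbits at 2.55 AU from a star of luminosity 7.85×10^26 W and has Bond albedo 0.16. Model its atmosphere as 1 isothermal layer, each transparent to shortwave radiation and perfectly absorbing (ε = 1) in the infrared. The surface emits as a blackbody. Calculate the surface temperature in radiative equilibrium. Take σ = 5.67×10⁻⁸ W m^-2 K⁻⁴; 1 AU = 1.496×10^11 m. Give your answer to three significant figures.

237 K

Orbital distance: d = 2.55 AU = 3.815×10^11 m.
S = L/(4πd²) = 429.3 W m^-2.
Top-of-atmosphere balance: σT_e⁴ = S(1−α)/4 = 90.14 W m^-2 → T_e = 199.7 K.
For an N-layer opaque stack, T_s⁴ = (N+1)T_e⁴, hence T_s = (2)^(1/4)×199.7 K = 237.5 K.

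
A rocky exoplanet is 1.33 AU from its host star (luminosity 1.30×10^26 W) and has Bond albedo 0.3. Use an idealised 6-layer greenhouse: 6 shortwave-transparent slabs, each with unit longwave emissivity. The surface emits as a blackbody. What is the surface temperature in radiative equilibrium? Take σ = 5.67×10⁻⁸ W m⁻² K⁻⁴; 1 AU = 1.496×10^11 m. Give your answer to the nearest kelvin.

274 K

Orbital distance: d = 1.33 AU = 1.990×10^11 m.
Spreading L over a sphere of radius d: S = 1.30×10^26/(4π·1.99×10^11²) = 261.3 W m⁻².
Top-of-atmosphere balance: σT_e⁴ = S(1−α)/4 = 45.73 W m⁻² → T_e = 168.5 K.
With N = 6 opaque layers, T_s = (N+1)^(1/4)·T_e = 7^(1/4)·168.5 = 274.1 K.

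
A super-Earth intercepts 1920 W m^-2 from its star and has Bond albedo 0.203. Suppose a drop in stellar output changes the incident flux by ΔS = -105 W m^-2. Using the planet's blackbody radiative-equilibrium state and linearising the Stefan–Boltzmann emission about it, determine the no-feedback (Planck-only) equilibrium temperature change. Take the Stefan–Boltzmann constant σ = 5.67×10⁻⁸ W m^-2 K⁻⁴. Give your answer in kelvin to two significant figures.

-3.9 kelvin

The baseline emission temperature is T_e = 286.6 K.
TOA radiative forcing: ΔF = (1−α)ΔS/4 = 0.797·(-105)/4 = -20.92 W m^-2.
Linearising σT⁴ gives d(σT⁴)/dT = 4σT_e³ = 5.339 W m^-2 per K.
Hence the no-feedback warming is ΔF/(4σT_e³) = -3.92 K.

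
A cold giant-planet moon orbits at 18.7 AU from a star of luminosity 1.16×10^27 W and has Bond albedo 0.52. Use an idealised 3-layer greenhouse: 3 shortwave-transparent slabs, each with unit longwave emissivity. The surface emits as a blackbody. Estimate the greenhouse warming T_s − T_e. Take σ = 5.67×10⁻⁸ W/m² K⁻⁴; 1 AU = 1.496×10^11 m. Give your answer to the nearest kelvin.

29 kelvin

Orbital distance: d = 18.7 AU = 2.798×10^12 m.
Flux at the orbit: S = L/(4πd²) = 1.16×10^27/(4π·(2.80×10^12)²) = 11.80 W/m².
OLR = S(1−α)/4 = 1.415 W/m²; the top layer radiates at T_e = 70.68 K.
Surface: T_s = (4)^¼·T_e = 99.96 K.
So the greenhouse effect raises the surface by 99.96 − 70.68 = 29.28 K.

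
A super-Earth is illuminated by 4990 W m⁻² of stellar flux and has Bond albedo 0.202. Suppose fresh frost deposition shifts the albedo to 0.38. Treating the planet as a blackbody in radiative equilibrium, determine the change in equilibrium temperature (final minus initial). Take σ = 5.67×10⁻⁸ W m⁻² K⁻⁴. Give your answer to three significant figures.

Initial: T₁ = [S(1−0.202)/(4σ)]^(1/4) = 364.0 K.
Final:   T₂ = [S(1−0.38)/(4σ)]^(1/4) = 341.8 K.
Change: 341.8 − 364.0 = -22.26 K.

-22.3 kelvin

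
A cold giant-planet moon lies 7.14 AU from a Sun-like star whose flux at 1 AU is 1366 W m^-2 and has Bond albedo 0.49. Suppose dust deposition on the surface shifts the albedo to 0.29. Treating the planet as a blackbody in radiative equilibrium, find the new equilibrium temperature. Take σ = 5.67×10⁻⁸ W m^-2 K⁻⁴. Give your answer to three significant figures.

95.7 K

Flux at the orbit: S = 1366/(7.14)² = 26.80 W m^-2.
T₂ = [S(1−α₂)/(4σ)]^(1/4) = [26.80·0.71/(4σ)]^(1/4) = 95.70 K.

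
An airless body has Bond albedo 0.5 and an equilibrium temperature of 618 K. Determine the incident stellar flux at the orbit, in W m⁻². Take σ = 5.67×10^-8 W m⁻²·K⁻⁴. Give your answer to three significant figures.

66200 W m⁻²

From S(1−α)/4 = σT⁴: S = 4σT⁴/(1−α).
σT⁴ = 5.67×10⁻⁸·(618)⁴ = 8271 W m⁻².
So S = 4×8271/(1−0.5) = 66160 W m⁻².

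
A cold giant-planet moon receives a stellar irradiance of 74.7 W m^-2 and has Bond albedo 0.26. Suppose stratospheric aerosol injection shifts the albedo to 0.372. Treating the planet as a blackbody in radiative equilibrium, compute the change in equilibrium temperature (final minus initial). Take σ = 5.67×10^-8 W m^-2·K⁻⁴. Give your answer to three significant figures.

Before: T₁ = [74.70·0.74/(4σ)]^(1/4) = 124.9 K.
Final:   T₂ = [S(1−0.372)/(4σ)]^(1/4) = 119.9 K.
Change: 119.9 − 124.9 = -5.023 K.

-5.02 kelvin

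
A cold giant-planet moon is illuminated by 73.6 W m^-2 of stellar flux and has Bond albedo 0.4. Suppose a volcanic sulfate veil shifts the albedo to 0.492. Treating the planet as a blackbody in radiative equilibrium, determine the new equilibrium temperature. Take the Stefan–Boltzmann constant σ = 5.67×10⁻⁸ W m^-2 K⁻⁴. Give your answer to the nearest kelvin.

113 K

With the new albedo, S(1−α₂)/4 = 9.347 W m^-2, so T₂ = 113.3 K.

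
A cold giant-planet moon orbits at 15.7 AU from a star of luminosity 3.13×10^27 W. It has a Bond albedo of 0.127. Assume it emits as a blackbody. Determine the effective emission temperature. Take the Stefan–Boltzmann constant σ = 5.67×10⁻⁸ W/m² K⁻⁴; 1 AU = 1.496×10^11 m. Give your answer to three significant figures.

d = 15.7 × 1.496×10^11 m = 2.349×10^12 m.
S = L/(4πd²) = 45.15 W/m².
The planet absorbs (1−α)S over its disc πR² and re-emits over 4πR², so the mean absorbed flux is (1−0.127)·45.15/4 = 9.854 W/m².
In equilibrium σT⁴ equals this, so T = 114.8 K.

115 K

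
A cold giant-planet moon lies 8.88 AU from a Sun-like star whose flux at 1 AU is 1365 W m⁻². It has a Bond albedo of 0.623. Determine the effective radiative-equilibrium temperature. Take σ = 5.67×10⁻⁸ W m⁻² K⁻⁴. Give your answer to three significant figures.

Irradiance scales as 1/d², so S = 1365 W m⁻² × (1/8.88)² = 17.31 W m⁻².
Averaging over the sphere, the absorbed flux is S(1−α)/4 = 1.632 W m⁻².
In equilibrium σT⁴ equals this, so T = 73.24 K.

73.2 K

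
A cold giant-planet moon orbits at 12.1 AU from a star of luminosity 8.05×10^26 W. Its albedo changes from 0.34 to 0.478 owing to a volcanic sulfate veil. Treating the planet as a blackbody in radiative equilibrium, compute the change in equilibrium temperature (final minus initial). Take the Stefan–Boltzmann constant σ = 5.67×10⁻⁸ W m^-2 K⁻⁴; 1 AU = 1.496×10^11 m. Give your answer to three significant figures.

-4.95 K

d = 12.1 × 1.496×10^11 m = 1.810×10^12 m.
S = L/(4πd²) = 19.55 W m^-2.
Before: T₁ = [19.55·0.66/(4σ)]^(1/4) = 86.85 K.
After:  T₂ = [19.55·0.522/(4σ)]^(1/4) = 81.90 K.
Change: 81.90 − 86.85 = -4.947 K.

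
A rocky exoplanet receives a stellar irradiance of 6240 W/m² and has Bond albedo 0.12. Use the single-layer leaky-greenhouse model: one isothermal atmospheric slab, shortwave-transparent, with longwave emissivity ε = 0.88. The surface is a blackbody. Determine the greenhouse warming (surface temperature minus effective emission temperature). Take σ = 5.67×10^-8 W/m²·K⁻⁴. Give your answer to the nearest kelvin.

Effective emission temperature (TOA balance): σT_e⁴ = S(1−α)/4 = 1373 W/m² → T_e = 394.5 K.
Surface balance with a leaky layer gives σT_s⁴ = σT_e⁴·2/(2−ε), so T_s = T_e·[2/(2−0.88)]^(1/4) = 456.0 K.
Greenhouse warming: T_s − T_e = 61.53 K.

62 kelvin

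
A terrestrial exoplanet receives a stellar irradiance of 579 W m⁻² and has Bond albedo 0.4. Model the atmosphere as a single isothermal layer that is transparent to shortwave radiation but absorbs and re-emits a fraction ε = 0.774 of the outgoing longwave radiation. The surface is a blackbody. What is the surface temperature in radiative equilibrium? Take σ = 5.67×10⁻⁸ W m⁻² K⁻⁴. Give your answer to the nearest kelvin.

224 K

At the top of the atmosphere, σT_e⁴ = S(1−α)/4 = 86.85 W m⁻², giving T_e = 197.8 K.
The surface balance (absorbed SW + ε·downward IR = σT_s⁴) with T_a⁴ = T_s⁴/2 reduces to T_s = T_e·[2/(2−ε)]^¼ = 223.6 K.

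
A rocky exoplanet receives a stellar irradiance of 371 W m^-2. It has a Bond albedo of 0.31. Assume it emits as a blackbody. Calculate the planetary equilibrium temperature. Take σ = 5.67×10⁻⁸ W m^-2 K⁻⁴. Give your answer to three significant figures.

183 kelvin

The planet absorbs (1−α)S over its disc πR² and re-emits over 4πR², so the mean absorbed flux is (1−0.31)·371.0/4 = 64.00 W m^-2.
Set σT⁴ = 64.00 → T = (64.00/σ)^(1/4) = 183.3 K.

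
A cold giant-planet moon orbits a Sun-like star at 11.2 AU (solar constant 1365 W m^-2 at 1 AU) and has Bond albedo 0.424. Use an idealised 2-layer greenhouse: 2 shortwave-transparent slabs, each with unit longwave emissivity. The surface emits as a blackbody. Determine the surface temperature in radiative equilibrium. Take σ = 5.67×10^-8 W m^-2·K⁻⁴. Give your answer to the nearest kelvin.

95 K

Flux at the orbit: S = 1365/(11.2)² = 10.88 W m^-2.
Top-of-atmosphere balance: σT_e⁴ = S(1−α)/4 = 1.567 W m^-2 → T_e = 72.51 K.
With N = 2 opaque layers, T_s = (N+1)^(1/4)·T_e = 3^(1/4)·72.51 = 95.42 K.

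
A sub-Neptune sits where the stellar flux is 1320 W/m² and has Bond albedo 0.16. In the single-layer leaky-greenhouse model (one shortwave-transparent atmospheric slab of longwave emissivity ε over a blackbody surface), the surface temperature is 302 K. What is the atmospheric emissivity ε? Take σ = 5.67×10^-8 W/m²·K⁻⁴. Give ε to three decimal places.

0.825

First, T_e = [1320·(1−0.16)/(4σ)]^(1/4) = 264.4 K.
Since (2−ε)/2 = (T_e/T_s)⁴ = 0.5877, ε = 0.8245.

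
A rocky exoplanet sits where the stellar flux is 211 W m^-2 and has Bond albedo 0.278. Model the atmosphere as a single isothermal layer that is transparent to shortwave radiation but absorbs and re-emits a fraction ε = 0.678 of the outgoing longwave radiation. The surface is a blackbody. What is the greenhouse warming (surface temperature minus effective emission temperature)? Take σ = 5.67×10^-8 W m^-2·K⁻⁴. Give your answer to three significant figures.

17.6 K

Effective emission temperature (TOA balance): σT_e⁴ = S(1−α)/4 = 38.09 W m^-2 → T_e = 161.0 K.
The surface balance (absorbed SW + ε·downward IR = σT_s⁴) with T_a⁴ = T_s⁴/2 reduces to T_s = T_e·[2/(2−ε)]^¼ = 178.5 K.
T_s − T_e = 178.5 − 161.0 = 17.56 K.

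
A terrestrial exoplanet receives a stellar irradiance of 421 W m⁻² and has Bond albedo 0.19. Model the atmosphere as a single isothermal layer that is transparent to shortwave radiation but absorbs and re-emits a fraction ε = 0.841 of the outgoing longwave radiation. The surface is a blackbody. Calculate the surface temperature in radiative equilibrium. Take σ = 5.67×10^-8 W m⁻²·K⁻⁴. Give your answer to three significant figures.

At the top of the atmosphere, σT_e⁴ = S(1−α)/4 = 85.25 W m⁻², giving T_e = 196.9 K.
For a single slab of emissivity ε, T_s⁴ = 2T_e⁴/(2−ε); thus T_s = 196.9·(1.726)^(1/4) = 225.7 K.

226 K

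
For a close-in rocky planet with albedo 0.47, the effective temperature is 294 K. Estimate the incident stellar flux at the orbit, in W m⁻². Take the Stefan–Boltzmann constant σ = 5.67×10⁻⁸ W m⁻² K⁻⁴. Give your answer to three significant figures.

From S(1−α)/4 = σT⁴: S = 4σT⁴/(1−α).
σT⁴ = 5.67×10⁻⁸·(294)⁴ = 423.6 W m⁻².
S = 4·423.6/0.53 = 3197 W m⁻².

3200 W m⁻²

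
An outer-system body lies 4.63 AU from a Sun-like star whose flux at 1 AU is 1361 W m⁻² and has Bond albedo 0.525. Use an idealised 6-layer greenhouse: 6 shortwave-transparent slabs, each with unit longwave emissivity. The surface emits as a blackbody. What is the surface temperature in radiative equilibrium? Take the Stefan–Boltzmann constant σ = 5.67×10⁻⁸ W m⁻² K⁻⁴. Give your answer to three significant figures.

By the inverse-square law, S = 1361/4.63² = 63.49 W m⁻².
OLR = S(1−α)/4 = 7.539 W m⁻²; the top layer radiates at T_e = 107.4 K.
With N = 6 opaque layers, T_s = (N+1)^(1/4)·T_e = 7^(1/4)·107.4 = 174.7 K.

175 kelvin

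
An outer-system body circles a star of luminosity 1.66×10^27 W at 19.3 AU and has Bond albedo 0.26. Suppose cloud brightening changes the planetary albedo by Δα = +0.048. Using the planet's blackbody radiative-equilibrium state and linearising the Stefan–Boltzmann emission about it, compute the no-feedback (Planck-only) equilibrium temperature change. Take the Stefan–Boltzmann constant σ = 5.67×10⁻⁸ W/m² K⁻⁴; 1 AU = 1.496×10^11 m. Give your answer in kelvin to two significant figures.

-1.4 K

Orbital distance: d = 19.3 AU = 2.887×10^12 m.
Spreading L over a sphere of radius d: S = 1.66×10^27/(4π·2.89×10^12²) = 15.85 W/m².
Unperturbed T_e = [15.85·(1−0.26)/(4σ)]^¼ = 84.80 K.
The change in absorbed flux is Δ[S(1−α)/4] = −SΔα/4 = -0.1902 W/m².
Planck response: λ_P = 4σT_e³ = 4·5.67×10⁻⁸·(84.80)³ = 0.1383 W/m²/K.
ΔT₀ = ΔF/λ_P = -0.1902/0.1383 = -1.38 K.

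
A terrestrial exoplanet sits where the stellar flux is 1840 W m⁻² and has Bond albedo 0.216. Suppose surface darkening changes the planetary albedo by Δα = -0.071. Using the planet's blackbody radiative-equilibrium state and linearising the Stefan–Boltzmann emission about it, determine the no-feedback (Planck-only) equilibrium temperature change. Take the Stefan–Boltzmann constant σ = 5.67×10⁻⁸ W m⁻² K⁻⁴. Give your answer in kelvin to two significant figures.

Reference equilibrium: T_e = [S(1−α)/(4σ)]^(1/4) = 282.4 K.
The change in absorbed flux is Δ[S(1−α)/4] = −SΔα/4 = 32.66 W m⁻².
The Planck feedback parameter is 4σT_e³ = 5.108 W m⁻²/K.
ΔT₀ = ΔF/λ_P = 32.66/5.108 = 6.39 K.

6.4 K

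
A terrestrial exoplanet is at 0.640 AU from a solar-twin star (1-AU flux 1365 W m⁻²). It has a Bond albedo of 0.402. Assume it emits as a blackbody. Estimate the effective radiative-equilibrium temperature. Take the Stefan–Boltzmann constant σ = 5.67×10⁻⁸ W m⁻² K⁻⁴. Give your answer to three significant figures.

306 K

Flux at the orbit: S = 1365/(0.640)² = 3333 W m⁻².
Averaging over the sphere, the absorbed flux is S(1−α)/4 = 498.2 W m⁻².
Balancing against σT⁴: T = (498.2/5.67×10⁻⁸)^(1/4) = 306.2 K.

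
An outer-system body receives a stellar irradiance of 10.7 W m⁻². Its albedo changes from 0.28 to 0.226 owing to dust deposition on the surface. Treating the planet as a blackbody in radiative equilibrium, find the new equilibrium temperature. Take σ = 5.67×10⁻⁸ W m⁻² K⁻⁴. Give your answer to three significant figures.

77.7 kelvin

With the new albedo, S(1−α₂)/4 = 2.070 W m⁻², so T₂ = 77.74 K.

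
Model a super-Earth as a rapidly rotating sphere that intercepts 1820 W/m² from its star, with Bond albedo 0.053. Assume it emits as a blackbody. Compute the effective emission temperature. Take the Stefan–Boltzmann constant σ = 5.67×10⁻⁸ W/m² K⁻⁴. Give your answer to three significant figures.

The planet absorbs (1−α)S over its disc πR² and re-emits over 4πR², so the mean absorbed flux is (1−0.053)·1820/4 = 430.9 W/m².
Balancing against σT⁴: T = (430.9/5.67×10⁻⁸)^(1/4) = 295.3 K.

295 K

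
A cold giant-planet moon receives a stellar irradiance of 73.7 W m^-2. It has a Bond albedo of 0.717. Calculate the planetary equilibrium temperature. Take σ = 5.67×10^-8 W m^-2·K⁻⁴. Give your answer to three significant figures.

Absorbed flux (global mean): S(1−α)/4 = 73.70·0.283/4 = 5.214 W m^-2.
Set σT⁴ = 5.214 → T = (5.214/σ)^(1/4) = 97.93 K.

97.9 K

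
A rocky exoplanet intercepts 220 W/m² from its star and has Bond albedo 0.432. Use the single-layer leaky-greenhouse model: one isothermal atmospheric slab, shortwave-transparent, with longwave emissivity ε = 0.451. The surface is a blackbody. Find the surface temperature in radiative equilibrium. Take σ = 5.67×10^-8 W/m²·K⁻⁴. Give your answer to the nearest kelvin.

The planet radiates to space at T_e = [S(1−α)/(4σ)]^(1/4) = 153.2 K.
For a single slab of emissivity ε, T_s⁴ = 2T_e⁴/(2−ε); thus T_s = 153.2·(1.291)^(1/4) = 163.3 K.

163 K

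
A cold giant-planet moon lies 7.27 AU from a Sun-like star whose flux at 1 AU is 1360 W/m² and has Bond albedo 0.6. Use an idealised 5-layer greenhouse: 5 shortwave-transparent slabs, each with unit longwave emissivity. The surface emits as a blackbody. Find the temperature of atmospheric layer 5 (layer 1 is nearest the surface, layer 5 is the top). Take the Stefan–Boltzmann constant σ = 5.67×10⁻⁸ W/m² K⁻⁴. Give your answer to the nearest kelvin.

82 kelvin

By the inverse-square law, S = 1360/7.27² = 25.73 W/m².
OLR = S(1−α)/4 = 2.573 W/m²; the top layer radiates at T_e = 82.08 K.
In the N-layer model, layer k (counted from the surface) has T_k = (N+1−k)^(1/4)·T_e.
With k = 5: T_5 = (5+1−5)^¼·82.08 K = 82.08 K.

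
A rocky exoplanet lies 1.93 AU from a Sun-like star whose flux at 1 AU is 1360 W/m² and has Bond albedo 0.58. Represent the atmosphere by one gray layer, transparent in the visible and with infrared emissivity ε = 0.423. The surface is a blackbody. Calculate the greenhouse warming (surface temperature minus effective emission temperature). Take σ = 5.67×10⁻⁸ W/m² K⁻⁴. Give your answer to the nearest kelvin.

Flux at the orbit: S = 1360/(1.93)² = 365.1 W/m².
The planet radiates to space at T_e = [S(1−α)/(4σ)]^(1/4) = 161.3 K.
For a single slab of emissivity ε, T_s⁴ = 2T_e⁴/(2−ε); thus T_s = 161.3·(1.268)^(1/4) = 171.1 K.
Greenhouse warming: T_s − T_e = 9.870 K.

10 kelvin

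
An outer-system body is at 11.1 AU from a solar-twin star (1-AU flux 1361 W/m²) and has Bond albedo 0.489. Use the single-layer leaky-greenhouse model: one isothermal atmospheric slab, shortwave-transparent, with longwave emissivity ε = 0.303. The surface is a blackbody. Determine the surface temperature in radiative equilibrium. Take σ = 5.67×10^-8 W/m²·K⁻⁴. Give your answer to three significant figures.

73.6 K

By the inverse-square law, S = 1361/11.1² = 11.05 W/m².
The planet radiates to space at T_e = [S(1−α)/(4σ)]^(1/4) = 70.63 K.
For a single slab of emissivity ε, T_s⁴ = 2T_e⁴/(2−ε); thus T_s = 70.63·(1.179)^(1/4) = 73.59 K.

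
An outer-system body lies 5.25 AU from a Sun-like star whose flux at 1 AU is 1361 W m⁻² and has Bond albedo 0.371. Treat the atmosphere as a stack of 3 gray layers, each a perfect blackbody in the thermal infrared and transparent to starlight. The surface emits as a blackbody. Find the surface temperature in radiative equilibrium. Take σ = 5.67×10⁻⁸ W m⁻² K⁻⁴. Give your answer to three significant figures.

153 kelvin

Irradiance scales as 1/d², so S = 1361 W m⁻² × (1/5.25)² = 49.38 W m⁻².
OLR = S(1−α)/4 = 7.765 W m⁻²; the top layer radiates at T_e = 108.2 K.
For an N-layer opaque stack, T_s⁴ = (N+1)T_e⁴, hence T_s = (4)^(1/4)×108.2 K = 153.0 K.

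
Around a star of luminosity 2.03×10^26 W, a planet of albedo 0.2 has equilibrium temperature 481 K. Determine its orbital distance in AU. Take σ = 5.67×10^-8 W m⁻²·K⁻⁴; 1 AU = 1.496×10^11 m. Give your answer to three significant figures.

0.218 AU

The flux needed for this T is 4σT⁴/(1−0.2) = 15180 W m⁻².
Then d = [L/(4πS)]^(1/2) = 3.263×10^10 m, i.e. 0.2181 AU.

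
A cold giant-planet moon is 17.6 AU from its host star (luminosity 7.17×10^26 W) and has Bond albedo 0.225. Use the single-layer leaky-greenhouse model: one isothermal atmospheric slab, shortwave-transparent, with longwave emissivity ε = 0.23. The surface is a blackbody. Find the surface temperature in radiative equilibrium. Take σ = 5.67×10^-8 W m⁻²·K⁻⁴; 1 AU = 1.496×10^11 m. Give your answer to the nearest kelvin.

75 K

Orbital distance: d = 17.6 AU = 2.633×10^12 m.
S = L/(4πd²) = 8.230 W m⁻².
Effective emission temperature (TOA balance): σT_e⁴ = S(1−α)/4 = 1.595 W m⁻² → T_e = 72.82 K.
For a single slab of emissivity ε, T_s⁴ = 2T_e⁴/(2−ε); thus T_s = 72.82·(1.13)^(1/4) = 75.08 K.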